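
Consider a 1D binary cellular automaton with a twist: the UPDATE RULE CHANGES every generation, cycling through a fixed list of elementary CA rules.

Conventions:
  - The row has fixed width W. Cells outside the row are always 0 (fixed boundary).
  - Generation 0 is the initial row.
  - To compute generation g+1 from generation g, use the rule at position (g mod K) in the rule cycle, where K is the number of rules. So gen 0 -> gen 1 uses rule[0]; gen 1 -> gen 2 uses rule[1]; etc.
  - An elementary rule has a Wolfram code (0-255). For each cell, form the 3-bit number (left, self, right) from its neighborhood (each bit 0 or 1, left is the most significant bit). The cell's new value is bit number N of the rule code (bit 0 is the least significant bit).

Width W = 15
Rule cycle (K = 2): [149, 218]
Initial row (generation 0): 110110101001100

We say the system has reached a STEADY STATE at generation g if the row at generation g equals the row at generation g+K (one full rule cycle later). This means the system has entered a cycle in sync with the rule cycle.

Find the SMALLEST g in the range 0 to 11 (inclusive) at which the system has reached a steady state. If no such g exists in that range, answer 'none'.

Answer: 8

Derivation:
Gen 0: 110110101001100
Gen 1 (rule 149): 000000101100011
Gen 2 (rule 218): 000001001110111
Gen 3 (rule 149): 111101100100010
Gen 4 (rule 218): 111101111010101
Gen 5 (rule 149): 011000110010101
Gen 6 (rule 218): 111101111100000
Gen 7 (rule 149): 011000111011111
Gen 8 (rule 218): 111101111011111
Gen 9 (rule 149): 011000110001110
Gen 10 (rule 218): 111101111011111
Gen 11 (rule 149): 011000110001110
Gen 12 (rule 218): 111101111011111
Gen 13 (rule 149): 011000110001110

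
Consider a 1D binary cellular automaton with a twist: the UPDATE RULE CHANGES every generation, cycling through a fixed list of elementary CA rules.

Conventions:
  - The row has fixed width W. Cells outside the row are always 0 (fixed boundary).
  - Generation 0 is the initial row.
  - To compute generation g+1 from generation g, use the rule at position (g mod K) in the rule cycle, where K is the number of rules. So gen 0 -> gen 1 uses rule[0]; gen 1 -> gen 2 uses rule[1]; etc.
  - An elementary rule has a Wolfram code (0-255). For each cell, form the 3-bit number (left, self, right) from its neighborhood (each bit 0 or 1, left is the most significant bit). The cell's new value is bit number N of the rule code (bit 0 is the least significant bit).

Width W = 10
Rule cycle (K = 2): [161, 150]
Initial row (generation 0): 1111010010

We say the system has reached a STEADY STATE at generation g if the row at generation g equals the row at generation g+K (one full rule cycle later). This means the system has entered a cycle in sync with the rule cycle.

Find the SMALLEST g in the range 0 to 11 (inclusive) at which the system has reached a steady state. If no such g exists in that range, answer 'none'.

Gen 0: 1111010010
Gen 1 (rule 161): 0110100000
Gen 2 (rule 150): 1000110000
Gen 3 (rule 161): 0010000111
Gen 4 (rule 150): 0111001010
Gen 5 (rule 161): 0010000100
Gen 6 (rule 150): 0111001110
Gen 7 (rule 161): 0010000100
Gen 8 (rule 150): 0111001110
Gen 9 (rule 161): 0010000100
Gen 10 (rule 150): 0111001110
Gen 11 (rule 161): 0010000100
Gen 12 (rule 150): 0111001110
Gen 13 (rule 161): 0010000100

Answer: 5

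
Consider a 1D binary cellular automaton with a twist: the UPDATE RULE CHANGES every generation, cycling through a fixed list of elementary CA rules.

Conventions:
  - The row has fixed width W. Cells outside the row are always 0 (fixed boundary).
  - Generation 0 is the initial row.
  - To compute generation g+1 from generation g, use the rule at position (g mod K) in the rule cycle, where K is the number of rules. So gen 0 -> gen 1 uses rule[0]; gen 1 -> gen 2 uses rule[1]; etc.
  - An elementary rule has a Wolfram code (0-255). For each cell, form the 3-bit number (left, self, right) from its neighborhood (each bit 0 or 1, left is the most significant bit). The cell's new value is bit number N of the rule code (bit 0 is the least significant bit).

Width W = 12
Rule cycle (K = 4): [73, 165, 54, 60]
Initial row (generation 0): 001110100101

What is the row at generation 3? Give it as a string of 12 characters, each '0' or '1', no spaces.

Gen 0: 001110100101
Gen 1 (rule 73): 101010000000
Gen 2 (rule 165): 111110111111
Gen 3 (rule 54): 000001000000

Answer: 000001000000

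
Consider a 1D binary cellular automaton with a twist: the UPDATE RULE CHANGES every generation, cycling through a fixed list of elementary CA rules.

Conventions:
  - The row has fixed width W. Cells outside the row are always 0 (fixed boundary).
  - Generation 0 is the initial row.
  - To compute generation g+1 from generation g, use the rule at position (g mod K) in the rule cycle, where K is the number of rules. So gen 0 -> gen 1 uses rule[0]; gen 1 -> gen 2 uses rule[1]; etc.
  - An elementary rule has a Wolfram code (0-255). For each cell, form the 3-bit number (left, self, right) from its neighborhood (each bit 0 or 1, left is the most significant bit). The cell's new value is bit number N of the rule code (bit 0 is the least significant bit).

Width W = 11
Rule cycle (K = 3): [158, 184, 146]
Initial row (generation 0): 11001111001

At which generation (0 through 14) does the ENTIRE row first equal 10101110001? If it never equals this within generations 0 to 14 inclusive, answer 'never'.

Answer: never

Derivation:
Gen 0: 11001111001
Gen 1 (rule 158): 10111110111
Gen 2 (rule 184): 01111101110
Gen 3 (rule 146): 10111000101
Gen 4 (rule 158): 10110101101
Gen 5 (rule 184): 01101011010
Gen 6 (rule 146): 10000000001
Gen 7 (rule 158): 11000000011
Gen 8 (rule 184): 10100000010
Gen 9 (rule 146): 00010000101
Gen 10 (rule 158): 00111001101
Gen 11 (rule 184): 00110101010
Gen 12 (rule 146): 01000000001
Gen 13 (rule 158): 11100000011
Gen 14 (rule 184): 11010000010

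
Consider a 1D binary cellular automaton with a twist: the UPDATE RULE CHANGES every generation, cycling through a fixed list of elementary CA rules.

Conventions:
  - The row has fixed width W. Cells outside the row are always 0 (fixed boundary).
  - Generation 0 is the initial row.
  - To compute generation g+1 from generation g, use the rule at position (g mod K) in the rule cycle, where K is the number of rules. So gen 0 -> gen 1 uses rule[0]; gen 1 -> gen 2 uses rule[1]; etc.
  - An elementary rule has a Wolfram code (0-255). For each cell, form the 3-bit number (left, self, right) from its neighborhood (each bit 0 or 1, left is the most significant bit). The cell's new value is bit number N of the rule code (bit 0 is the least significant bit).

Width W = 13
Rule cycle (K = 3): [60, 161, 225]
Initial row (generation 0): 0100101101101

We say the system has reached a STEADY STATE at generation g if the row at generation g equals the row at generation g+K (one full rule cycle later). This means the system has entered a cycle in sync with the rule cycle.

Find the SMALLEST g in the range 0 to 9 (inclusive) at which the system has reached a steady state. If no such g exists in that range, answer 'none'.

Answer: none

Derivation:
Gen 0: 0100101101101
Gen 1 (rule 60): 0110111011011
Gen 2 (rule 161): 0001010100100
Gen 3 (rule 225): 1100101000001
Gen 4 (rule 60): 1010111100001
Gen 5 (rule 161): 0101011001100
Gen 6 (rule 225): 0010101000101
Gen 7 (rule 60): 0011111100111
Gen 8 (rule 161): 1001111000010
Gen 9 (rule 225): 0000111011000
Gen 10 (rule 60): 0000100110100
Gen 11 (rule 161): 1110000001001
Gen 12 (rule 225): 0110111100000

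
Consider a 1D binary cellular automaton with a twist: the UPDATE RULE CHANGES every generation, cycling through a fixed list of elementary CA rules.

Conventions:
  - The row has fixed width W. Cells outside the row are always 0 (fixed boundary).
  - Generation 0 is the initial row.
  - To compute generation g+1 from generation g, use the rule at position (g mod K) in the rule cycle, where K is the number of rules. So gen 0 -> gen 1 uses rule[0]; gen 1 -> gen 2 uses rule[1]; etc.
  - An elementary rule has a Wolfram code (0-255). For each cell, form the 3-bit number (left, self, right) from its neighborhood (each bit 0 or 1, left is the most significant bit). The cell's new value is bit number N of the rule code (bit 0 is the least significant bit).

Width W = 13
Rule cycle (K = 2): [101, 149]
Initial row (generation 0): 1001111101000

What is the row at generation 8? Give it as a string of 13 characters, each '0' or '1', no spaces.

Answer: 0100100011001

Derivation:
Gen 0: 1001111101000
Gen 1 (rule 101): 1000000111011
Gen 2 (rule 149): 1111110010000
Gen 3 (rule 101): 0000010010111
Gen 4 (rule 149): 1111011010010
Gen 5 (rule 101): 0001101110010
Gen 6 (rule 149): 1100000101011
Gen 7 (rule 101): 0101110111101
Gen 8 (rule 149): 0100100011001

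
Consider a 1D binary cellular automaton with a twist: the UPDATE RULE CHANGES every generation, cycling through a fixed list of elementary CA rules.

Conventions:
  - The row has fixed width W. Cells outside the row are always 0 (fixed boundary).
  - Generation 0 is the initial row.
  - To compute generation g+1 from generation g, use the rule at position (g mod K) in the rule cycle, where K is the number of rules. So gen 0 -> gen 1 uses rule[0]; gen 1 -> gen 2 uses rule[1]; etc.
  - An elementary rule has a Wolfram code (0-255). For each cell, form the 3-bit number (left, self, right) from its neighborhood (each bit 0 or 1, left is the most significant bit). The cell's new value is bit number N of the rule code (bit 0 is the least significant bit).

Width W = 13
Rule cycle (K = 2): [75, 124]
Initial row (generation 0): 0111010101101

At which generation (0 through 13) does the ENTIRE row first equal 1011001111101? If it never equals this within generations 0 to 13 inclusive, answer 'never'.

Answer: never

Derivation:
Gen 0: 0111010101101
Gen 1 (rule 75): 1101000001100
Gen 2 (rule 124): 1111100001110
Gen 3 (rule 75): 1000101111010
Gen 4 (rule 124): 1100111001111
Gen 5 (rule 75): 1101101011001
Gen 6 (rule 124): 1111111111101
Gen 7 (rule 75): 1000000000100
Gen 8 (rule 124): 1100000000110
Gen 9 (rule 75): 1101111111110
Gen 10 (rule 124): 1111000000011
Gen 11 (rule 75): 1001011111111
Gen 12 (rule 124): 1101110000001
Gen 13 (rule 75): 1101010111110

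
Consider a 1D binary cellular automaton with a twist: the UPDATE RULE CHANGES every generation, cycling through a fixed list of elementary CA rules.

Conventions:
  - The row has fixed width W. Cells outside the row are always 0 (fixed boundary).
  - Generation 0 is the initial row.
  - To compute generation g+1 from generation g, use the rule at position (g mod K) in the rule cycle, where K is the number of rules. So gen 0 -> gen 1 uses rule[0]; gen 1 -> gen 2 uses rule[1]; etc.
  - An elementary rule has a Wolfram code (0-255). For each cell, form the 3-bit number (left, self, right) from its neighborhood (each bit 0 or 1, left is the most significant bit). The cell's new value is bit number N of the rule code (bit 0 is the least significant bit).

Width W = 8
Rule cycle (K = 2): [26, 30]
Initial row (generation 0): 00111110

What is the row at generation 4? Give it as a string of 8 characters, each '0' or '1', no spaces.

Answer: 11011001

Derivation:
Gen 0: 00111110
Gen 1 (rule 26): 01100001
Gen 2 (rule 30): 11010011
Gen 3 (rule 26): 10001110
Gen 4 (rule 30): 11011001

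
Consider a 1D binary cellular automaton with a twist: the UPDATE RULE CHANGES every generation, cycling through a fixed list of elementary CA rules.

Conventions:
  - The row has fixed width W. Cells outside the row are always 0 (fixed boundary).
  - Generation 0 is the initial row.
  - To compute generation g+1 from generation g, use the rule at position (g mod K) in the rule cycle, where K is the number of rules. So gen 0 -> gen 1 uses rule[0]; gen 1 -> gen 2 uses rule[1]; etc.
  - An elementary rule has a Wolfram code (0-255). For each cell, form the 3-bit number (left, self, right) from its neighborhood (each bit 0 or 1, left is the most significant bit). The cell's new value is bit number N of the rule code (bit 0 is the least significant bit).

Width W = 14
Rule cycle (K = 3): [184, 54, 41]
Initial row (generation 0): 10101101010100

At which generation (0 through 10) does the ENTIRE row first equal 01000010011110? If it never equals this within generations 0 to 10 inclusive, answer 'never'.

Gen 0: 10101101010100
Gen 1 (rule 184): 01011010101010
Gen 2 (rule 54): 11100111111111
Gen 3 (rule 41): 10000100000000
Gen 4 (rule 184): 01000010000000
Gen 5 (rule 54): 11100111000000
Gen 6 (rule 41): 10000100011111
Gen 7 (rule 184): 01000010011110
Gen 8 (rule 54): 11100111100001
Gen 9 (rule 41): 10000100001100
Gen 10 (rule 184): 01000010001010

Answer: 7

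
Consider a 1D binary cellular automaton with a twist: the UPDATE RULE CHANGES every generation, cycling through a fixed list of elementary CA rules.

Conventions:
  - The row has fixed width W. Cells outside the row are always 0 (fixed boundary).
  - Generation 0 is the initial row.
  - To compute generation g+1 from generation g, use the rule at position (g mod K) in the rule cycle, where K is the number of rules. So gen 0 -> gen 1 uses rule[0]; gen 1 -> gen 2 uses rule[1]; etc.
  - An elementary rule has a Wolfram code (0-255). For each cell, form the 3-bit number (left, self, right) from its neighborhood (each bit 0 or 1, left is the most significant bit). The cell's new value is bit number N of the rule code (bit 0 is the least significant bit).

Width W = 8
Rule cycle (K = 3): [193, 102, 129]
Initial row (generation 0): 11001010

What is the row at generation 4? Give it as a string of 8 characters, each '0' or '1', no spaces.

Answer: 11001111

Derivation:
Gen 0: 11001010
Gen 1 (rule 193): 01000000
Gen 2 (rule 102): 11000000
Gen 3 (rule 129): 00011111
Gen 4 (rule 193): 11001111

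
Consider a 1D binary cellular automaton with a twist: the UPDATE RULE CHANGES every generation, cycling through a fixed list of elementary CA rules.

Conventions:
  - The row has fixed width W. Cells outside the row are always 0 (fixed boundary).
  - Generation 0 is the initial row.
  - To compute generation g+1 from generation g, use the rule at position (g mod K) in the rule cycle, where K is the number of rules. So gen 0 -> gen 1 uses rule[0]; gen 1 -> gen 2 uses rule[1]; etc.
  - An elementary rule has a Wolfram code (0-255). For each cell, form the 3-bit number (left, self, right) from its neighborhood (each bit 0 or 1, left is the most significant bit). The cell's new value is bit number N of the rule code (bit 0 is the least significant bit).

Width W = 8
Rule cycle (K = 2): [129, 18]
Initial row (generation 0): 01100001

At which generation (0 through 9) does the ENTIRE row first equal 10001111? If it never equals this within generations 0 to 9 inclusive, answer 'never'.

Gen 0: 01100001
Gen 1 (rule 129): 00001100
Gen 2 (rule 18): 00010010
Gen 3 (rule 129): 11000000
Gen 4 (rule 18): 00100000
Gen 5 (rule 129): 10001111
Gen 6 (rule 18): 01010000
Gen 7 (rule 129): 00000111
Gen 8 (rule 18): 00001000
Gen 9 (rule 129): 11100011

Answer: 5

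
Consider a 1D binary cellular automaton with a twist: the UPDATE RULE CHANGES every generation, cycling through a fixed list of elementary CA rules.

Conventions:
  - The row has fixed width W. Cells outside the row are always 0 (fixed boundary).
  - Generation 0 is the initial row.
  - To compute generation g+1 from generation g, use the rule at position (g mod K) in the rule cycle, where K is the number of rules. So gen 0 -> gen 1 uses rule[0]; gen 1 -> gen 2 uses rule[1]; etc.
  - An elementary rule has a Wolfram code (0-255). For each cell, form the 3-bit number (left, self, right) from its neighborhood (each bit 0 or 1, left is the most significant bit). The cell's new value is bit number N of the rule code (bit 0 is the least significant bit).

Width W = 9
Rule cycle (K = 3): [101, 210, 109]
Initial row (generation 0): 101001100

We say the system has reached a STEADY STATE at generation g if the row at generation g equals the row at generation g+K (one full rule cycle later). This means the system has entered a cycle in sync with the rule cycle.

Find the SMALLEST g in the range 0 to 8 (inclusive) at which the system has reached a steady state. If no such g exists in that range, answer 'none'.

Answer: none

Derivation:
Gen 0: 101001100
Gen 1 (rule 101): 111000101
Gen 2 (rule 210): 011101000
Gen 3 (rule 109): 010111011
Gen 4 (rule 101): 011001101
Gen 5 (rule 210): 101110100
Gen 6 (rule 109): 111011101
Gen 7 (rule 101): 001100111
Gen 8 (rule 210): 010111011
Gen 9 (rule 109): 011101111
Gen 10 (rule 101): 000110001
Gen 11 (rule 210): 001011010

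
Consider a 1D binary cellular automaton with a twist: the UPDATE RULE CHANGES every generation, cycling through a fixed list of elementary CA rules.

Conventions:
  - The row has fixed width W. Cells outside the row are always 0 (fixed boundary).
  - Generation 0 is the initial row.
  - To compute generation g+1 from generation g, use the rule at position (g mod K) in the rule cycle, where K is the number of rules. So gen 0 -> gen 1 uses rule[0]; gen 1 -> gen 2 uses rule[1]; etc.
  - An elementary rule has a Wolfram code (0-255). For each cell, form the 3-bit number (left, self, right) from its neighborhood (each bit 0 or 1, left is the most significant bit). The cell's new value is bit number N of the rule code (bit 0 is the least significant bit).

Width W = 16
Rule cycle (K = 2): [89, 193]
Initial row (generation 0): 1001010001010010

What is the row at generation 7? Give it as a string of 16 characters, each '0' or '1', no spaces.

Gen 0: 1001010001010010
Gen 1 (rule 89): 0100001100001001
Gen 2 (rule 193): 0001100101100000
Gen 3 (rule 89): 1101110001111111
Gen 4 (rule 193): 0100110100111111
Gen 5 (rule 89): 0010110010100001
Gen 6 (rule 193): 1000010000001100
Gen 7 (rule 89): 0111001111101111

Answer: 0111001111101111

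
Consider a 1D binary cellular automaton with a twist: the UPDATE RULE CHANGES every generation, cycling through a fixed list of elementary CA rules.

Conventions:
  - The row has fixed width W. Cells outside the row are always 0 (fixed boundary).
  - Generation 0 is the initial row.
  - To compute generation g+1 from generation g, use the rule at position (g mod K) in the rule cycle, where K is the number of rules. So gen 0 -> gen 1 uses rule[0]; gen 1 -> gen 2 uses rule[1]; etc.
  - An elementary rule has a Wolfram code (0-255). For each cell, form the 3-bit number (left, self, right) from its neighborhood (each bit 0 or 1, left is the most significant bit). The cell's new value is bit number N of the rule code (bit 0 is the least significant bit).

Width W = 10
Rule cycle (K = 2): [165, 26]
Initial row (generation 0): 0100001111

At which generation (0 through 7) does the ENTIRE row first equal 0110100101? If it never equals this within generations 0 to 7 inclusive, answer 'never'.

Answer: 7

Derivation:
Gen 0: 0100001111
Gen 1 (rule 165): 0101100110
Gen 2 (rule 26): 1001011101
Gen 3 (rule 165): 1001101011
Gen 4 (rule 26): 0111000010
Gen 5 (rule 165): 0010011010
Gen 6 (rule 26): 0101110001
Gen 7 (rule 165): 0110100101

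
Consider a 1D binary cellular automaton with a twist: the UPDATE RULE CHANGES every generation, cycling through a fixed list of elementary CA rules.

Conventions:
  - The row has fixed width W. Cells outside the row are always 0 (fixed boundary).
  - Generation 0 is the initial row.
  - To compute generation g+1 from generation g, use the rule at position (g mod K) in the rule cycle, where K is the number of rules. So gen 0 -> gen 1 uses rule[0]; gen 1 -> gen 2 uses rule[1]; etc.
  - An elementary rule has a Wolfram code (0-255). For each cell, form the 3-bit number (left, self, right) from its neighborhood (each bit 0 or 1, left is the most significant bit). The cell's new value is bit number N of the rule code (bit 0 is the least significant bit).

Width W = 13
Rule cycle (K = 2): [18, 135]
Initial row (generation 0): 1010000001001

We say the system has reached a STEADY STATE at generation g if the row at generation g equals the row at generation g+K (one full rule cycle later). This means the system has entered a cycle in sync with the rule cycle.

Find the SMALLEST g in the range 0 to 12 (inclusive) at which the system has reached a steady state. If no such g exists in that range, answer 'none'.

Gen 0: 1010000001001
Gen 1 (rule 18): 0001000010110
Gen 2 (rule 135): 1111011110000
Gen 3 (rule 18): 0000000001000
Gen 4 (rule 135): 1111111111011
Gen 5 (rule 18): 0000000000000
Gen 6 (rule 135): 1111111111111
Gen 7 (rule 18): 0000000000000
Gen 8 (rule 135): 1111111111111
Gen 9 (rule 18): 0000000000000
Gen 10 (rule 135): 1111111111111
Gen 11 (rule 18): 0000000000000
Gen 12 (rule 135): 1111111111111
Gen 13 (rule 18): 0000000000000
Gen 14 (rule 135): 1111111111111

Answer: 5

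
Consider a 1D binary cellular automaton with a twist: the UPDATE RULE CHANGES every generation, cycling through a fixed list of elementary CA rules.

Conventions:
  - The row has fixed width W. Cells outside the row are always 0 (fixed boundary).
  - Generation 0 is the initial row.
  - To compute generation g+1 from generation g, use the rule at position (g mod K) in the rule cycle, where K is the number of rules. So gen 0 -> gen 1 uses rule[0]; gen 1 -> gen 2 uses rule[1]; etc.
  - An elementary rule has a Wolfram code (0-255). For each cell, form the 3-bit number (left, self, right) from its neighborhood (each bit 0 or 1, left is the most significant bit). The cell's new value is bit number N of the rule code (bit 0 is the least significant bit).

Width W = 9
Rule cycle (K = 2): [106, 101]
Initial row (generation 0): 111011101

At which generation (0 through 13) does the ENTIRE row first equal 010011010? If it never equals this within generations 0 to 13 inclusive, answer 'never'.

Gen 0: 111011101
Gen 1 (rule 106): 101110110
Gen 2 (rule 101): 110011010
Gen 3 (rule 106): 110111100
Gen 4 (rule 101): 011000101
Gen 5 (rule 106): 111001010
Gen 6 (rule 101): 001001110
Gen 7 (rule 106): 010011010
Gen 8 (rule 101): 010001110
Gen 9 (rule 106): 100011010
Gen 10 (rule 101): 101001110
Gen 11 (rule 106): 010011010
Gen 12 (rule 101): 010001110
Gen 13 (rule 106): 100011010

Answer: 7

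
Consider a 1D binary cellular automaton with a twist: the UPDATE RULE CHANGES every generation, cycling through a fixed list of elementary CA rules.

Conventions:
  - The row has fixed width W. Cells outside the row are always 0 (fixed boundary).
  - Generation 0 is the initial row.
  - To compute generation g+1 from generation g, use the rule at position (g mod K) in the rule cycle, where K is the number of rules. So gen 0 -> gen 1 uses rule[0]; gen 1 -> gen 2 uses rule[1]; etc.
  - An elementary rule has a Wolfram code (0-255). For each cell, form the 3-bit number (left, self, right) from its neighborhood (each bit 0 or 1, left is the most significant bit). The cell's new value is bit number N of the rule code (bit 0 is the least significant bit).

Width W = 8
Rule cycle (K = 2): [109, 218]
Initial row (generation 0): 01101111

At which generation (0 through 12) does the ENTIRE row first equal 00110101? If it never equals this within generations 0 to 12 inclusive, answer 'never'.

Answer: never

Derivation:
Gen 0: 01101111
Gen 1 (rule 109): 01111001
Gen 2 (rule 218): 11111110
Gen 3 (rule 109): 10000010
Gen 4 (rule 218): 01000101
Gen 5 (rule 109): 01010111
Gen 6 (rule 218): 10000111
Gen 7 (rule 109): 10110101
Gen 8 (rule 218): 00110000
Gen 9 (rule 109): 10110111
Gen 10 (rule 218): 00110111
Gen 11 (rule 109): 10111101
Gen 12 (rule 218): 00111100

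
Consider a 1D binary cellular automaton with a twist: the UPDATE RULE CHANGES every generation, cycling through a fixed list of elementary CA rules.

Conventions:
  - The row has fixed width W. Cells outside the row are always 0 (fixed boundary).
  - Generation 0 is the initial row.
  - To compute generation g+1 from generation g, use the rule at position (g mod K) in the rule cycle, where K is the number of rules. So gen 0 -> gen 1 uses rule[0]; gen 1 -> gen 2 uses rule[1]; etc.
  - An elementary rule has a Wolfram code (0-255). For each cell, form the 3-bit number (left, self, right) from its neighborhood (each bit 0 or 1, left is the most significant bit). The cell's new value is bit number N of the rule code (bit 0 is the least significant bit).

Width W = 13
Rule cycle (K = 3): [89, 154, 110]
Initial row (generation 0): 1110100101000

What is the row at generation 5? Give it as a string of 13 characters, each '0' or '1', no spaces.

Answer: 0001010010110

Derivation:
Gen 0: 1110100101000
Gen 1 (rule 89): 1010010000111
Gen 2 (rule 154): 0001101001110
Gen 3 (rule 110): 0011111011010
Gen 4 (rule 89): 1010001011001
Gen 5 (rule 154): 0001010010110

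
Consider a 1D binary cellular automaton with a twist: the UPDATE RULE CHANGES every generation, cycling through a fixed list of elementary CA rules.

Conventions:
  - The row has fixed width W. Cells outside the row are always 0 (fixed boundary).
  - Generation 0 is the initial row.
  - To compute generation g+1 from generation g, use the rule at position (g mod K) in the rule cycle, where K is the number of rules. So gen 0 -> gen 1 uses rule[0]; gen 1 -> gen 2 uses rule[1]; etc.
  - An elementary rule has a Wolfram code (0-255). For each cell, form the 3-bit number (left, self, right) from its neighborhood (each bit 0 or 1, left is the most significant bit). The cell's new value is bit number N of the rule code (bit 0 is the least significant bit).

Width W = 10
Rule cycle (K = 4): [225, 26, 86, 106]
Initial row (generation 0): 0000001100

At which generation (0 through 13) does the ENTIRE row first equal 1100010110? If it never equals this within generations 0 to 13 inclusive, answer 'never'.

Gen 0: 0000001100
Gen 1 (rule 225): 1111100101
Gen 2 (rule 26): 1000011000
Gen 3 (rule 86): 1100101100
Gen 4 (rule 106): 1101011100
Gen 5 (rule 225): 0110101101
Gen 6 (rule 26): 1100001000
Gen 7 (rule 86): 0110011100
Gen 8 (rule 106): 1110110100
Gen 9 (rule 225): 0111011001
Gen 10 (rule 26): 1100010110
Gen 11 (rule 86): 0110110011
Gen 12 (rule 106): 1111110111
Gen 13 (rule 225): 0111111011

Answer: 10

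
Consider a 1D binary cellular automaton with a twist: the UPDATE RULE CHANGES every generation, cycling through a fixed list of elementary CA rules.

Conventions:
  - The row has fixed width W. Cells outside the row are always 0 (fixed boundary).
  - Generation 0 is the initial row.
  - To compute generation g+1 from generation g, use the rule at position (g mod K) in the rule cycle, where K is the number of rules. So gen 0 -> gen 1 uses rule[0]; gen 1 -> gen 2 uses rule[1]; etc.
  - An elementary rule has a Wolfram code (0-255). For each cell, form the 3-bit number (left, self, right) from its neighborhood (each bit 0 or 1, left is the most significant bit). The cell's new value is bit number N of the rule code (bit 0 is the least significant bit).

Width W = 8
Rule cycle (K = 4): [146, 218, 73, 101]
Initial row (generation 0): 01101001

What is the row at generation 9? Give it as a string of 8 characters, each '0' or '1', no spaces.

Gen 0: 01101001
Gen 1 (rule 146): 10000110
Gen 2 (rule 218): 01001111
Gen 3 (rule 73): 00001001
Gen 4 (rule 101): 11101001
Gen 5 (rule 146): 01000110
Gen 6 (rule 218): 10101111
Gen 7 (rule 73): 00001001
Gen 8 (rule 101): 11101001
Gen 9 (rule 146): 01000110

Answer: 01000110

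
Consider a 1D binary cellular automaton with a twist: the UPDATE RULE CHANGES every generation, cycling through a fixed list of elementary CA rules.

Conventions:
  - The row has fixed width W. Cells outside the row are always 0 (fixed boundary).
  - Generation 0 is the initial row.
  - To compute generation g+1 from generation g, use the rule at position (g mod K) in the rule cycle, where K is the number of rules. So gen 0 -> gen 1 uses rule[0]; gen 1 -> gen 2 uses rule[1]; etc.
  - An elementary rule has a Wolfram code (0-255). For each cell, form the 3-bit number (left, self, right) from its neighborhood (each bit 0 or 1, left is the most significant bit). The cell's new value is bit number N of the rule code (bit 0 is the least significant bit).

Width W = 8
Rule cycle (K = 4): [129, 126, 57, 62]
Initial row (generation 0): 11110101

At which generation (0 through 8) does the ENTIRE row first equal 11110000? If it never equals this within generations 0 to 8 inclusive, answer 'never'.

Answer: 2

Derivation:
Gen 0: 11110101
Gen 1 (rule 129): 01100000
Gen 2 (rule 126): 11110000
Gen 3 (rule 57): 10001111
Gen 4 (rule 62): 11011000
Gen 5 (rule 129): 00000011
Gen 6 (rule 126): 00000111
Gen 7 (rule 57): 11110100
Gen 8 (rule 62): 10001110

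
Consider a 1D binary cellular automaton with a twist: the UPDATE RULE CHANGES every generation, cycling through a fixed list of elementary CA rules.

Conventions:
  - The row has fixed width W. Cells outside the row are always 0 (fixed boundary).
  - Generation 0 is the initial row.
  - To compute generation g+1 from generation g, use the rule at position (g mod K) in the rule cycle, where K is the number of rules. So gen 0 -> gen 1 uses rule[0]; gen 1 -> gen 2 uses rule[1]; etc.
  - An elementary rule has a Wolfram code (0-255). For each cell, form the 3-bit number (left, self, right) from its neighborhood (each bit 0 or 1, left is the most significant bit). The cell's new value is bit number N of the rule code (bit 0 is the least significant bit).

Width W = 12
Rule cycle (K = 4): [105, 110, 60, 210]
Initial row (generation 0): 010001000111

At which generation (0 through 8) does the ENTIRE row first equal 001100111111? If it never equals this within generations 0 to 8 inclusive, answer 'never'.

Answer: 2

Derivation:
Gen 0: 010001000111
Gen 1 (rule 105): 000100010101
Gen 2 (rule 110): 001100111111
Gen 3 (rule 60): 001010100000
Gen 4 (rule 210): 010000010000
Gen 5 (rule 105): 000111000111
Gen 6 (rule 110): 001101001101
Gen 7 (rule 60): 001011101011
Gen 8 (rule 210): 010001100001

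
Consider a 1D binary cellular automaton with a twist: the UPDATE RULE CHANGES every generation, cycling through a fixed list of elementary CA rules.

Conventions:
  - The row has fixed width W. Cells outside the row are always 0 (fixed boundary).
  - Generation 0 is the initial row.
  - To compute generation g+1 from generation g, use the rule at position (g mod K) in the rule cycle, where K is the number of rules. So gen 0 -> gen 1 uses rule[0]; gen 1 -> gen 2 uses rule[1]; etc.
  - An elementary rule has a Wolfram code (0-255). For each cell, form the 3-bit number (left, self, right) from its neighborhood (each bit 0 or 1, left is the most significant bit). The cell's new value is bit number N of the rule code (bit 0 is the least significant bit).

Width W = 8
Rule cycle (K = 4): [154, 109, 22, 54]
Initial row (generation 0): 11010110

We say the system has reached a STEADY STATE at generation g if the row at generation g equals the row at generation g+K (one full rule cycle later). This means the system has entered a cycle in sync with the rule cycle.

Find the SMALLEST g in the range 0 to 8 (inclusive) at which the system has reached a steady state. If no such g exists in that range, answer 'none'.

Gen 0: 11010110
Gen 1 (rule 154): 10000101
Gen 2 (rule 109): 10110111
Gen 3 (rule 22): 10000000
Gen 4 (rule 54): 11000000
Gen 5 (rule 154): 10100000
Gen 6 (rule 109): 11101111
Gen 7 (rule 22): 00000000
Gen 8 (rule 54): 00000000
Gen 9 (rule 154): 00000000
Gen 10 (rule 109): 11111111
Gen 11 (rule 22): 00000000
Gen 12 (rule 54): 00000000

Answer: 7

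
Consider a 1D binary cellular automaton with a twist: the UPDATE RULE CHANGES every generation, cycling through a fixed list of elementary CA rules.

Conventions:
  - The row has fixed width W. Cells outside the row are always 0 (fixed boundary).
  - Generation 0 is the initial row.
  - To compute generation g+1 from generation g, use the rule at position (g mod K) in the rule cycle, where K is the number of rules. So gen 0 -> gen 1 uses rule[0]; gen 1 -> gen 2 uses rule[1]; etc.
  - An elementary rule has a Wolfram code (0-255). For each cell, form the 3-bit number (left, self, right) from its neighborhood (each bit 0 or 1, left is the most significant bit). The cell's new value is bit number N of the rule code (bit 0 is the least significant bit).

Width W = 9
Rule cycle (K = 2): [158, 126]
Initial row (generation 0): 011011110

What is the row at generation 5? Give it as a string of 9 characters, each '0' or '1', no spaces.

Answer: 111111110

Derivation:
Gen 0: 011011110
Gen 1 (rule 158): 110011101
Gen 2 (rule 126): 111110111
Gen 3 (rule 158): 111100110
Gen 4 (rule 126): 100111111
Gen 5 (rule 158): 111111110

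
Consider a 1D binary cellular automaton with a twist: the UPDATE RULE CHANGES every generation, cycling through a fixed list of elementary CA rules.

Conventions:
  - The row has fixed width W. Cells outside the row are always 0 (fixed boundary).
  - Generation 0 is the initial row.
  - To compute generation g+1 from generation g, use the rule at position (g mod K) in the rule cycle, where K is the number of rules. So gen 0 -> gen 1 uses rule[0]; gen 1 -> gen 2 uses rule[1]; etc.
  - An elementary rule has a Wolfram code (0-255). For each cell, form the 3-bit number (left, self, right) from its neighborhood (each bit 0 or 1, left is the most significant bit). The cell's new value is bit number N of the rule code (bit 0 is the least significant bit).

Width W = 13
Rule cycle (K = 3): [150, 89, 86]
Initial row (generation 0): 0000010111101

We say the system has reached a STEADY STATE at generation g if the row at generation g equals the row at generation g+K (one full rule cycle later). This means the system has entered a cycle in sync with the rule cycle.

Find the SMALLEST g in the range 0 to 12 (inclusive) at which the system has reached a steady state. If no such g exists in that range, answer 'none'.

Gen 0: 0000010111101
Gen 1 (rule 150): 0000110011001
Gen 2 (rule 89): 1110111011100
Gen 3 (rule 86): 0010001000110
Gen 4 (rule 150): 0111011101001
Gen 5 (rule 89): 0101010100100
Gen 6 (rule 86): 1101010111110
Gen 7 (rule 150): 0001010011101
Gen 8 (rule 89): 1100001010100
Gen 9 (rule 86): 0110011010110
Gen 10 (rule 150): 1001100010001
Gen 11 (rule 89): 0101111001100
Gen 12 (rule 86): 1100001110110
Gen 13 (rule 150): 0010010100001
Gen 14 (rule 89): 1001000011100
Gen 15 (rule 86): 1111100100110

Answer: none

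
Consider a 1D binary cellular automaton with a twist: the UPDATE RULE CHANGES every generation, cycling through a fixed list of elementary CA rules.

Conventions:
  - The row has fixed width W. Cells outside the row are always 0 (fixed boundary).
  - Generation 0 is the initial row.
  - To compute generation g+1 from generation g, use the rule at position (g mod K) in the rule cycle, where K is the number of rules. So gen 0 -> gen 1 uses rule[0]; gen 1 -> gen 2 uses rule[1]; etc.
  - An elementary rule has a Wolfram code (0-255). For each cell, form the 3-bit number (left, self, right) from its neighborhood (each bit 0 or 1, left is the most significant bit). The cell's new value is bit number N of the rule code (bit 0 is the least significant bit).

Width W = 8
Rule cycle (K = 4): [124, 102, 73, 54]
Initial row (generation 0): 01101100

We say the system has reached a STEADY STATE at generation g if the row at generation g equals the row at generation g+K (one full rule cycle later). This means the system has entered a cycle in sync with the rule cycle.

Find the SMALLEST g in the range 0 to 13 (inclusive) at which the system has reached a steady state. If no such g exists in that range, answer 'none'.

Gen 0: 01101100
Gen 1 (rule 124): 01111110
Gen 2 (rule 102): 10000010
Gen 3 (rule 73): 00111000
Gen 4 (rule 54): 01000100
Gen 5 (rule 124): 01100110
Gen 6 (rule 102): 10101010
Gen 7 (rule 73): 00000000
Gen 8 (rule 54): 00000000
Gen 9 (rule 124): 00000000
Gen 10 (rule 102): 00000000
Gen 11 (rule 73): 11111111
Gen 12 (rule 54): 00000000
Gen 13 (rule 124): 00000000
Gen 14 (rule 102): 00000000
Gen 15 (rule 73): 11111111
Gen 16 (rule 54): 00000000
Gen 17 (rule 124): 00000000

Answer: 8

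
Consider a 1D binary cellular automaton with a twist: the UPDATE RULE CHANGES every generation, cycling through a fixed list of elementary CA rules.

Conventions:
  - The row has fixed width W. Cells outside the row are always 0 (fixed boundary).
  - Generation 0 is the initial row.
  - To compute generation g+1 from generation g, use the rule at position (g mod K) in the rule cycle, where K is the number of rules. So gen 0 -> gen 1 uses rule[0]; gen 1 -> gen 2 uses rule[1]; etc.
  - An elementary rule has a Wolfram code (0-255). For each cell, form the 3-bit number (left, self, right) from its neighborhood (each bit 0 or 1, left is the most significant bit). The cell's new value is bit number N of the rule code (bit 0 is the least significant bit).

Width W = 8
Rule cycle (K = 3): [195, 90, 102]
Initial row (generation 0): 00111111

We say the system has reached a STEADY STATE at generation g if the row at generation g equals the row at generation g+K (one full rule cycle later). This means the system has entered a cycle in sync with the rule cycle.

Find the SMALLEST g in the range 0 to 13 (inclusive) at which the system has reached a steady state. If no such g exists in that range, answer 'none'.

Gen 0: 00111111
Gen 1 (rule 195): 11011111
Gen 2 (rule 90): 11010001
Gen 3 (rule 102): 01110011
Gen 4 (rule 195): 10110101
Gen 5 (rule 90): 00110000
Gen 6 (rule 102): 01010000
Gen 7 (rule 195): 10000111
Gen 8 (rule 90): 01001101
Gen 9 (rule 102): 11010111
Gen 10 (rule 195): 01000011
Gen 11 (rule 90): 10100111
Gen 12 (rule 102): 11101001
Gen 13 (rule 195): 01100010
Gen 14 (rule 90): 11110101
Gen 15 (rule 102): 00011111
Gen 16 (rule 195): 11101111

Answer: none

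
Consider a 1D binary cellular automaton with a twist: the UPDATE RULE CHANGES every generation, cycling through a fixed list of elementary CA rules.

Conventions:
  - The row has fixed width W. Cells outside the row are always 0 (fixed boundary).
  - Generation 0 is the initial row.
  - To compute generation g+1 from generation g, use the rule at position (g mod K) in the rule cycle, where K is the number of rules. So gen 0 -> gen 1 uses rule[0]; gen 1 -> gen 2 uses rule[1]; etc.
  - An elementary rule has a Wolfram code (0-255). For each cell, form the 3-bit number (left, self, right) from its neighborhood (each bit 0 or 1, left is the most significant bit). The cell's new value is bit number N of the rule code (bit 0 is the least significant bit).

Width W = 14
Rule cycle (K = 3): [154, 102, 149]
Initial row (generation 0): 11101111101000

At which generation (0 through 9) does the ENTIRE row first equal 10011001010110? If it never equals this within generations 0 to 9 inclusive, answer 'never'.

Gen 0: 11101111101000
Gen 1 (rule 154): 11001111000100
Gen 2 (rule 102): 01010001001100
Gen 3 (rule 149): 01011101100011
Gen 4 (rule 154): 10011001010110
Gen 5 (rule 102): 10101011111010
Gen 6 (rule 149): 10101001110011
Gen 7 (rule 154): 00000111101110
Gen 8 (rule 102): 00001000110010
Gen 9 (rule 149): 11101110001011

Answer: 4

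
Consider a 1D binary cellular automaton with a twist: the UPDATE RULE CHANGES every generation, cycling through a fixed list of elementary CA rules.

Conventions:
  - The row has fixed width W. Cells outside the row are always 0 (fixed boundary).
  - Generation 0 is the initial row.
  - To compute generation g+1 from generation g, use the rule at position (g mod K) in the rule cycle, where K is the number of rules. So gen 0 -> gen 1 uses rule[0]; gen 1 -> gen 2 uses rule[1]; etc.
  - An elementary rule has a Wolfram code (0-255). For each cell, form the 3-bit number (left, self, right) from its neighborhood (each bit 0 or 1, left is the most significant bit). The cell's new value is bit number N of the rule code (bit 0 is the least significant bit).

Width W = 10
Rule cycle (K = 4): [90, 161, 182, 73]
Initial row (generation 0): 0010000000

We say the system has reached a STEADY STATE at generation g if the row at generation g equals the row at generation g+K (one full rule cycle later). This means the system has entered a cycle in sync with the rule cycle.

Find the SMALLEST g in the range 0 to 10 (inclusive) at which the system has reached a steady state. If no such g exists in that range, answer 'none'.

Gen 0: 0010000000
Gen 1 (rule 90): 0101000000
Gen 2 (rule 161): 0010011111
Gen 3 (rule 182): 0111101110
Gen 4 (rule 73): 0100101010
Gen 5 (rule 90): 1011000001
Gen 6 (rule 161): 0100011100
Gen 7 (rule 182): 1110101010
Gen 8 (rule 73): 1010000000
Gen 9 (rule 90): 0001000000
Gen 10 (rule 161): 1100011111
Gen 11 (rule 182): 0010101110
Gen 12 (rule 73): 1000001010
Gen 13 (rule 90): 0100010001
Gen 14 (rule 161): 0001000100

Answer: none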